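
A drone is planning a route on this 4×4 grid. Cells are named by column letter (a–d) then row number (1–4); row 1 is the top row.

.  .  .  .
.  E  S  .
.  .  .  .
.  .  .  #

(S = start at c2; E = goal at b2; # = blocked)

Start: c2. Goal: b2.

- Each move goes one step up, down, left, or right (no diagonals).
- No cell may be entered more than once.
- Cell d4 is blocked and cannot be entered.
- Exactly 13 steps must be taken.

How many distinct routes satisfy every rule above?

Need simple routes of exactly 13 moves from c2 to b2 (Manhattan distance 1, so 6 moves are spent on a detour and 6 undoing it).
Enumerating: c2 c1 d1 d2 d3 c3 c4 b4 b3 a3 a2 a1 b1 b2 | c2 c1 d1 d2 d3 c3 c4 b4 a4 a3 a2 a1 b1 b2 | c2 c1 d1 d2 d3 c3 b3 b4 a4 a3 a2 a1 b1 b2 | c2 c3 d3 d2 d1 c1 b1 a1 a2 a3 a4 b4 b3 b2 | c2 d2 d1 c1 b1 a1 a2 a3 a4 b4 c4 c3 b3 b2.
That gives 5 routes.

5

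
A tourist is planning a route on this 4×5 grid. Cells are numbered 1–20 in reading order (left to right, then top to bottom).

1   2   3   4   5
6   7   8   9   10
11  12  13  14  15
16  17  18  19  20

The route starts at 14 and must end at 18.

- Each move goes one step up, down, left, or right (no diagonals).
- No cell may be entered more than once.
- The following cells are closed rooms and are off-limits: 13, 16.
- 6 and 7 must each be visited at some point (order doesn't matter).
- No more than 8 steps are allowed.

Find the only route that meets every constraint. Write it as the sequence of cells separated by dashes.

The 8-move cap with required stops at 6, 7 leaves no slack for detours.
Route from 14: up 1 to 9, left 3 to 6, down 1 to 11, right 1 to 12, down 1 to 17, right 1 to 18 — 8 moves in all.
Check: all required cells visited; 8 ≤ 8 moves.

14 - 9 - 8 - 7 - 6 - 11 - 12 - 17 - 18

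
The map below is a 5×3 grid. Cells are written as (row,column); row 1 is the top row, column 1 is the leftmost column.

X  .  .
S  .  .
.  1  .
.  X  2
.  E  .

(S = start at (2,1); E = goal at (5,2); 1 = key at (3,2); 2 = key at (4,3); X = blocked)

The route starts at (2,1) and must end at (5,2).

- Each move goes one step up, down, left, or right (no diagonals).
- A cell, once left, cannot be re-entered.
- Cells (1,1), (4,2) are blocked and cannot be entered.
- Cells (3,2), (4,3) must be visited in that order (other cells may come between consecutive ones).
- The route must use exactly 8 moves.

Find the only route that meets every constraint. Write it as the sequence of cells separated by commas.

The waypoints must appear in the order (3,2), (4,3), with no cell reused.
Route from (2,1): down to (3,1), right to (3,2), up to (2,2), right to (2,3), 3× down (reaching (5,3)), left to (5,2) — 8 moves in all.
Check: order respected (1 at step 2, 2 at step 6); 8 moves as required.

(2,1), (3,1), (3,2), (2,2), (2,3), (3,3), (4,3), (5,3), (5,2)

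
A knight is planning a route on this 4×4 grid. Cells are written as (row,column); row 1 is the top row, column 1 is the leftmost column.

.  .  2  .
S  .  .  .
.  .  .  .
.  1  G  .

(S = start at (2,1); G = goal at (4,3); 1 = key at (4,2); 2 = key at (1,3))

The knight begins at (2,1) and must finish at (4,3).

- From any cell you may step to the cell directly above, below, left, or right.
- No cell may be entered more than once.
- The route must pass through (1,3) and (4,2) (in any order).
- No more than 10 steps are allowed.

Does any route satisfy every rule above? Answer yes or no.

yes

One route that works: (2,1) → (1,1) → (1,2) → (1,3) → (2,3) → (3,3) → (3,2) → (4,2) → (4,3).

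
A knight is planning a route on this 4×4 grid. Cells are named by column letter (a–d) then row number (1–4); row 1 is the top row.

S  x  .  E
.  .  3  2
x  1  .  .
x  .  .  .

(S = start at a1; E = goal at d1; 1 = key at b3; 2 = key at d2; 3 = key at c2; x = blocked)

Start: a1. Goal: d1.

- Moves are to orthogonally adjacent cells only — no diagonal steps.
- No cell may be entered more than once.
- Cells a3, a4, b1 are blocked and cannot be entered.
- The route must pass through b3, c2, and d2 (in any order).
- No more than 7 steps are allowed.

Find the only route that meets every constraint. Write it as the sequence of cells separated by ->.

Any route must reach b3, c2, and d2 and still end at d1 within 7 moves, so the order of the required stops is forced.
Route from a1: down to a2, right to b2, down to b3, right to c3, up to c2, right to d2, up to d1 — 7 moves in all.
Check: all required cells visited; 7 ≤ 7 moves.

a1 -> a2 -> b2 -> b3 -> c3 -> c2 -> d2 -> d1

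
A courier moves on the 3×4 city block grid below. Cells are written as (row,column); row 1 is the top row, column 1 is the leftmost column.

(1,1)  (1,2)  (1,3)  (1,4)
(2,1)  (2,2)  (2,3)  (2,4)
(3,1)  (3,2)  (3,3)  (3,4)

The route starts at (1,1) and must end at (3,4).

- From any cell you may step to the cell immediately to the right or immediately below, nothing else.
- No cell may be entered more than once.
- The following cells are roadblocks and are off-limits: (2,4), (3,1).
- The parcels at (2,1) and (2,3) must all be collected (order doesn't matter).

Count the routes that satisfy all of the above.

1

A right/down-only route from (1,1) to (3,4) makes exactly 2 down-moves and 3 right-moves in some order.
With no other constraints that would be C(5,2) = 10 routes.
A monotone route can only reach the required cells in the order (2,1), (2,3), so split there and multiply the segment counts (each segment already excludes blocked cells): (1,1)→(2,1): 1; (2,1)→(2,3): 1; (2,3)→(3,4): 1; product = 1.
That gives 1 route.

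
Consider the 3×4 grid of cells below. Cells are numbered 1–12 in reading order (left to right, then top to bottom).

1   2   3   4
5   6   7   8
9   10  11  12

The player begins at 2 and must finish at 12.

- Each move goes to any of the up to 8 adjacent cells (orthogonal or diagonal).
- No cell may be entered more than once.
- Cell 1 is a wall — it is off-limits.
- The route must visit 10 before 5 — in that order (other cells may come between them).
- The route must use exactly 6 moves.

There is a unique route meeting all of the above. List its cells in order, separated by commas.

The waypoints must appear in the order 10, 5, with no cell reused.
Route from 2: down-right 1 to 7, down-left 1 to 10, up-left 1 to 5, right 1 to 6, down-right 1 to 11, right 1 to 12 — 6 moves in all.
Check: order respected (10 at step 2, 5 at step 3); 6 moves as required.

2, 7, 10, 5, 6, 11, 12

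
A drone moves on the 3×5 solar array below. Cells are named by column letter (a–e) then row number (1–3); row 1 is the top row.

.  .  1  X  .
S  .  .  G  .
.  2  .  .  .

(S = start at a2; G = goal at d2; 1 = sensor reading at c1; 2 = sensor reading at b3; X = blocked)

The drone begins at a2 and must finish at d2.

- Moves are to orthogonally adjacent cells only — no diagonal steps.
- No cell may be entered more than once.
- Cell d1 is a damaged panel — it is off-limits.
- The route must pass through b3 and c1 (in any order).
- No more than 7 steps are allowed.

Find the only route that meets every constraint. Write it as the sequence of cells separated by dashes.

a2 - a3 - b3 - b2 - b1 - c1 - c2 - d2

Any route must reach b3 and c1 and still end at d2 within 7 moves, so the order of the required stops is forced.
Route from a2: down 1 to a3, right 1 to b3, up 2 to b1, right 1 to c1, down 1 to c2, right 1 to d2 — 7 moves in all.
Check: all required cells visited; 7 ≤ 7 moves.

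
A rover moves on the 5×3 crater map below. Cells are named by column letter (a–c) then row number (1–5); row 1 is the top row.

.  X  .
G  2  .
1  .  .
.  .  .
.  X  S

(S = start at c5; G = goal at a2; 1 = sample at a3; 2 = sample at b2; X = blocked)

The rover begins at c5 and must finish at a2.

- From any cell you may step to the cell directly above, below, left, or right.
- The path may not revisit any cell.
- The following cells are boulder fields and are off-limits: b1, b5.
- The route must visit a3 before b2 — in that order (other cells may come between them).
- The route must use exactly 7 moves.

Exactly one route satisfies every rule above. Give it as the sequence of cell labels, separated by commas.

c5, c4, b4, a4, a3, b3, b2, a2

The waypoints must appear in the order a3, b2, with no cell reused.
Route from c5: up 1 to c4, left 2 to a4, up 1 to a3, right 1 to b3, up 1 to b2, left 1 to a2 — 7 moves in all.
Check: order respected (1 at step 4, 2 at step 6); 7 moves as required.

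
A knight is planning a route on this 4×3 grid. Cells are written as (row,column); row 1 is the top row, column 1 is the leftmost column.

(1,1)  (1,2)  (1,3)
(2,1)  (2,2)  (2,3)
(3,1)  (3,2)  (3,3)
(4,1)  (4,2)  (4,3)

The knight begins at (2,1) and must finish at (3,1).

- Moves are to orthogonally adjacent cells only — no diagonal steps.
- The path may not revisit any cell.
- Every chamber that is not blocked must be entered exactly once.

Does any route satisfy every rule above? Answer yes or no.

One route that works: (2,1) → (1,1) → (1,2) → (1,3) → (2,3) → (2,2) → (3,2) → (3,3) → (4,3) → (4,2) → (4,1) → (3,1).

yes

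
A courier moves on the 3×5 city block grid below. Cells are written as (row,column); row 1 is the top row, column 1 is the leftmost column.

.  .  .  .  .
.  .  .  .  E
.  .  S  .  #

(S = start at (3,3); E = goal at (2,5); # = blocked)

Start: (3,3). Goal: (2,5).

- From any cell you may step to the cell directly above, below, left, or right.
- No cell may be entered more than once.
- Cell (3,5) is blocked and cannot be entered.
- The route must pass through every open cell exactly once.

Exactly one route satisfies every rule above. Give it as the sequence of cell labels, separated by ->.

Need to visit all 14 open cells exactly once, starting at (3,3) and ending at (2,5).
Route from (3,3): right 1 to (3,4), up 1 to (2,4), left 2 to (2,2), down 1 to (3,2), left 1 to (3,1), up 2 to (1,1), right 4 to (1,5), down 1 to (2,5) — 13 moves in all.
Check: all 14 open cells covered.

(3,3) -> (3,4) -> (2,4) -> (2,3) -> (2,2) -> (3,2) -> (3,1) -> (2,1) -> (1,1) -> (1,2) -> (1,3) -> (1,4) -> (1,5) -> (2,5)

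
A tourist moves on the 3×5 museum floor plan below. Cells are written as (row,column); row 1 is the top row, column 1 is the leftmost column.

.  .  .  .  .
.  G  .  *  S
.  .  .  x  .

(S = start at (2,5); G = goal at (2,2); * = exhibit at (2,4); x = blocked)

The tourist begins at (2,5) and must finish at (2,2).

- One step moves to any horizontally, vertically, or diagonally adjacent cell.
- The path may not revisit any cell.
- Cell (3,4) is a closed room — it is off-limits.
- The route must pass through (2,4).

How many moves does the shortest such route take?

3

Any route passes through (2,4) somewhere between (2,5) and (2,2). Summing Chebyshev distances along the two legs ((2,5) → (2,4) → (2,2)) gives a lower bound of 1 + 2 = 3 moves.
A route of 3 moves achieves this: (2,5) → (2,4) → (1,3) → (2,2).
Since 3 matches the lower bound, it is optimal.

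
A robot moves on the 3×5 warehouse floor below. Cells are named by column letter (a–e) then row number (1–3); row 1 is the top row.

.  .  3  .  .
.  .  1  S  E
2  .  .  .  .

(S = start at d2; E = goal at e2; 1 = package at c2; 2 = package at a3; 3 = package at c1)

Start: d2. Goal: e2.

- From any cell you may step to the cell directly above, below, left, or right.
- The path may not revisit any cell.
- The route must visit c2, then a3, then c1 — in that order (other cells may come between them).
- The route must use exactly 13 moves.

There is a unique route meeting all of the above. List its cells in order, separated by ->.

d2 -> d3 -> c3 -> c2 -> b2 -> b3 -> a3 -> a2 -> a1 -> b1 -> c1 -> d1 -> e1 -> e2

The waypoints must appear in the order c2, a3, c1, with no cell reused.
Route from d2: down 1 to d3, left 1 to c3, up 1 to c2, left 1 to b2, down 1 to b3, left 1 to a3, up 2 to a1, right 4 to e1, down 1 to e2 — 13 moves in all.
Check: order respected (1 at step 3, 2 at step 6, 3 at step 10); 13 moves as required.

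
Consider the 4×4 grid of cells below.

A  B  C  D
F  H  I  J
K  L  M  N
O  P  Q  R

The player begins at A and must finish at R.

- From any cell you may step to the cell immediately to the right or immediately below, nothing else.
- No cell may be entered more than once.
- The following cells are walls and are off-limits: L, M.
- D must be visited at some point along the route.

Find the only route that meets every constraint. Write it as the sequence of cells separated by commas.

Moves only go right or down, so the column and row indices never decrease.
Route from A: 3× right (reaching D), 3× down (reaching R) — 6 moves in all.
Check: all required cells visited.

A, B, C, D, J, N, R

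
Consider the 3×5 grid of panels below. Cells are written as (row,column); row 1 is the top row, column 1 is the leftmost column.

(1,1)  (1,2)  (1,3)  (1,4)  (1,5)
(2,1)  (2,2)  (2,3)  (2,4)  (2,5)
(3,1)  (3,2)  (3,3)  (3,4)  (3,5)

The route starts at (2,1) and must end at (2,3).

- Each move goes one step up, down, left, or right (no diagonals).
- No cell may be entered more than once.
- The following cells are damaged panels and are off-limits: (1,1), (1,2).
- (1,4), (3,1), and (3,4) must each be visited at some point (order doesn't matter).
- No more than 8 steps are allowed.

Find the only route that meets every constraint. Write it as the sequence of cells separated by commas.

The 8-move cap with required stops at (1,4), (3,1), (3,4) leaves no slack for detours.
Route from (2,1): down 1 to (3,1), right 3 to (3,4), up 2 to (1,4), left 1 to (1,3), down 1 to (2,3) — 8 moves in all.
Check: all required cells visited; 8 ≤ 8 moves.

(2,1), (3,1), (3,2), (3,3), (3,4), (2,4), (1,4), (1,3), (2,3)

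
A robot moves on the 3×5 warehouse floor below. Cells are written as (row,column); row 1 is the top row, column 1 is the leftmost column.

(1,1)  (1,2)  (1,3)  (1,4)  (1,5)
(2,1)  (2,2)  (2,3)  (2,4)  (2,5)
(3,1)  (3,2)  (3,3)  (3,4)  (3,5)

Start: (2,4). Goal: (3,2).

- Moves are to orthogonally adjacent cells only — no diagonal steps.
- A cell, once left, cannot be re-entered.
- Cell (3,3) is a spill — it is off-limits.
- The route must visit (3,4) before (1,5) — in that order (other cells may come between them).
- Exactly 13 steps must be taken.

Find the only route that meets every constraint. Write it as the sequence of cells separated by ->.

(2,4) -> (3,4) -> (3,5) -> (2,5) -> (1,5) -> (1,4) -> (1,3) -> (2,3) -> (2,2) -> (1,2) -> (1,1) -> (2,1) -> (3,1) -> (3,2)

The waypoints must appear in the order (3,4), (1,5), with no cell reused.
Route from (2,4): down 1 to (3,4), right 1 to (3,5), up 2 to (1,5), left 2 to (1,3), down 1 to (2,3), left 1 to (2,2), up 1 to (1,2), left 1 to (1,1), down 2 to (3,1), right 1 to (3,2) — 13 moves in all.
Check: order respected ((3,4) at step 1, (1,5) at step 4); 13 moves as required.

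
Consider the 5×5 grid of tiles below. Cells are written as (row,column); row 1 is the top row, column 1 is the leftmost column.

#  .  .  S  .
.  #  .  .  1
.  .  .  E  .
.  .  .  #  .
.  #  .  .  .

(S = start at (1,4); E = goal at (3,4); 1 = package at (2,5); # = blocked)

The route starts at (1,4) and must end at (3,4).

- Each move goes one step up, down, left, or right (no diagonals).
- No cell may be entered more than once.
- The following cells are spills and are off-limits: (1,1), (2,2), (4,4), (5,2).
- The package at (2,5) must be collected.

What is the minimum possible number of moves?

4

Any route passes through (2,5) somewhere between (1,4) and (3,4). Summing Manhattan distances along the two legs ((1,4) → (2,5) → (3,4)) gives a lower bound of 2 + 2 = 4 moves.
A route of 4 moves achieves this: (1,4) → (2,4) → (2,5) → (3,5) → (3,4).
Since 4 matches the lower bound, it is optimal.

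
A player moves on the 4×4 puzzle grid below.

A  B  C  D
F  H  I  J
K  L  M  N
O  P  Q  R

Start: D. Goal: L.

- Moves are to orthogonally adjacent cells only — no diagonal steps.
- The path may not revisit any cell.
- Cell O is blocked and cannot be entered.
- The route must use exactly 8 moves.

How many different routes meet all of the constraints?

Need simple routes of exactly 8 moves from D to L (Manhattan distance 4, so 2 moves are spent on a detour and 2 undoing it).
Branch systematically from the start, pruning whenever the remaining move budget drops below the Manhattan distance to L or differs from it in parity. Grouping the completions by first move — via J: 8; via C: 8 — and summing: 8 + 8 = 16.
That gives 16 routes.

16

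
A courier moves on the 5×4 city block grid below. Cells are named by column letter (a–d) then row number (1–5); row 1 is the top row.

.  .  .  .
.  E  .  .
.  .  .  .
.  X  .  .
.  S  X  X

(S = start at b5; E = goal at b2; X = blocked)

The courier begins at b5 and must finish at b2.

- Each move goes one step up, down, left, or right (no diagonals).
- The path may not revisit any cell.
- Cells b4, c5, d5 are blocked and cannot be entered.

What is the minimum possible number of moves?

The Manhattan distance from b5 to b2 is |5−2| + |2−2| = 3, so at least 3 moves are needed.
That bound ignores the blocked cells. Measuring each leg by the fewest moves that actually steer around them (b5→b2: 5) raises the lower bound to 5.
A route of 5 moves exists: b5 → a5 → a4 → a3 → a2 → b2.
Since 5 matches that lower bound, it is optimal.

5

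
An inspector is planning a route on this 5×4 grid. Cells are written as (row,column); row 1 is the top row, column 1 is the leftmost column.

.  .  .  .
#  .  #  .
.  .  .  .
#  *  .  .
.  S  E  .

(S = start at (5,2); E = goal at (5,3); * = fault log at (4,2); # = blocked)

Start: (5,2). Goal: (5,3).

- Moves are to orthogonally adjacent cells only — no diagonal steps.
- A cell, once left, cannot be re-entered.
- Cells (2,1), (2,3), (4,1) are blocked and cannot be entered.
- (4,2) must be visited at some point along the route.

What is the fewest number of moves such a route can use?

3

Any route passes through (4,2) somewhere between (5,2) and (5,3). Summing Manhattan distances along the two legs ((5,2) → (4,2) → (5,3)) gives a lower bound of 1 + 2 = 3 moves.
A route of 3 moves achieves this: (5,2) → (4,2) → (4,3) → (5,3).
Since 3 matches the lower bound, it is optimal.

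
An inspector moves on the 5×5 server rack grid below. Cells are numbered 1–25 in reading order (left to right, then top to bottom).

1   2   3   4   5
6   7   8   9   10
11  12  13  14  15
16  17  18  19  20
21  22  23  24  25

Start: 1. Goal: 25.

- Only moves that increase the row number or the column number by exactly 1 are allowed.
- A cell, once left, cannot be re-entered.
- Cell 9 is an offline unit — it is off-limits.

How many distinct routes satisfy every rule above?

A right/down-only route from 1 to 25 makes exactly 4 down-moves and 4 right-moves in some order.
With no other constraints that would be C(8,4) = 70 routes.
Subtract routes through each blocked cell (inclusion–exclusion for overlaps): − through 9: 16 → 54.
That gives 54 routes.

54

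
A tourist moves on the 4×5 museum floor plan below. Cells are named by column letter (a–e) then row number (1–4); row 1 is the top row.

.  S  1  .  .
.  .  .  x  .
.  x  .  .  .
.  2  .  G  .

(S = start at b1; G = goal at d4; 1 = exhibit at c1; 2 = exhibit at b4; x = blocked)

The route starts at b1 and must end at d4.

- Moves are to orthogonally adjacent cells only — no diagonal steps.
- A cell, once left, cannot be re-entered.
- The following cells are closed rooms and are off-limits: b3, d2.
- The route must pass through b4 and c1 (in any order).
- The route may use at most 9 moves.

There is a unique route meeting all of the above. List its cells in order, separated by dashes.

Any route must reach b4 and c1 and still end at d4 within 9 moves, so the order of the required stops is forced.
Route from b1: right to c1, down to c2, 2× left (reaching a2), 2× down (reaching a4), 3× right (reaching d4) — 9 moves in all.
Check: all required cells visited; 9 ≤ 9 moves.

b1 - c1 - c2 - b2 - a2 - a3 - a4 - b4 - c4 - d4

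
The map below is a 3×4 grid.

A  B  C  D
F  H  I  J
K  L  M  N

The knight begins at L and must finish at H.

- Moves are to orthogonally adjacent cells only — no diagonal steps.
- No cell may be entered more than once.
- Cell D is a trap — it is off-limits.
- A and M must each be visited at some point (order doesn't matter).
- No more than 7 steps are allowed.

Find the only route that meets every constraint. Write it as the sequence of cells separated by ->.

L -> M -> I -> C -> B -> A -> F -> H

Any route must reach A and M and still end at H within 7 moves, so the order of the required stops is forced.
Route from L: right 1 to M, up 2 to C, left 2 to A, down 1 to F, right 1 to H — 7 moves in all.
Check: all required cells visited; 7 ≤ 7 moves.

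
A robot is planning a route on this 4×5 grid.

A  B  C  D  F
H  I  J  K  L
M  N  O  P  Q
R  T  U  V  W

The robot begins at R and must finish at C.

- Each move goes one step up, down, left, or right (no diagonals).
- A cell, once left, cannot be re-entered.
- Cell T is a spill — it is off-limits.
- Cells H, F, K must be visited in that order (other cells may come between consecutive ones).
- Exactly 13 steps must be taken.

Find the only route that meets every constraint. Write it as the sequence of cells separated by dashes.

R - M - H - I - N - O - P - Q - L - F - D - K - J - C

The waypoints must appear in the order H, F, K, with no cell reused.
Route from R: up 2 to H, right 1 to I, down 1 to N, right 3 to Q, up 2 to F, left 1 to D, down 1 to K, left 1 to J, up 1 to C — 13 moves in all.
Check: order respected (H at step 2, F at step 9, K at step 11); 13 moves as required.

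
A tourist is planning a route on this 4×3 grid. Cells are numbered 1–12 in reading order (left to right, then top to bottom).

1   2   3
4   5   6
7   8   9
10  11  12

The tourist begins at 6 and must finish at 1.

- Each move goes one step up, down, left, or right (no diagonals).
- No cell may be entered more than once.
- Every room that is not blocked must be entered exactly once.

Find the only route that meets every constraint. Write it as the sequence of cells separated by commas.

Need to visit all 12 open cells exactly once, starting at 6 and ending at 1.
Cell 3 has only two open neighbours (6 and 2), so the path must pass straight through it: one of those is the cell it's entered from and the other is where it exits.
Route from 6: up to 3, left to 2, 2× down (reaching 8), right to 9, down to 12, 2× left (reaching 10), 3× up (reaching 1) — 11 moves in all.
Check: all 12 open cells covered.

6, 3, 2, 5, 8, 9, 12, 11, 10, 7, 4, 1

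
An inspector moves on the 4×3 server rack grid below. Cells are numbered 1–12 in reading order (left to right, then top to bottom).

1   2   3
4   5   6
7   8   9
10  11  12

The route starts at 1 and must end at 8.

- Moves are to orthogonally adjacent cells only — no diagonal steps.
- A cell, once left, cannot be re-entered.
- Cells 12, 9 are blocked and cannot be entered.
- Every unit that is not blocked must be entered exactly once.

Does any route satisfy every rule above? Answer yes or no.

One route that works: 1 → 2 → 3 → 6 → 5 → 4 → 7 → 10 → 11 → 8.

yes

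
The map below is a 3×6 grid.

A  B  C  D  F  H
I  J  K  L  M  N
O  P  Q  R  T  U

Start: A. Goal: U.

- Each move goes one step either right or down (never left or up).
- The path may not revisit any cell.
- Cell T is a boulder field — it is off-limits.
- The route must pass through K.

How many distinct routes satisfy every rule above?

3

A right/down-only route from A to U makes exactly 2 down-moves and 5 right-moves in some order.
With no other constraints that would be C(7,2) = 21 routes.
Split at K and multiply the segment counts (each segment already excludes blocked cells): A→K: 3; K→U: 1; product = 3.
That gives 3 routes.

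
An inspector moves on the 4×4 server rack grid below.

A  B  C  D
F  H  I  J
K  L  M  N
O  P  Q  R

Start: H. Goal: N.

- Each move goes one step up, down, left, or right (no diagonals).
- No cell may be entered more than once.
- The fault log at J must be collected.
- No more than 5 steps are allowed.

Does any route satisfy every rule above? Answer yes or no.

One route that works: H → I → J → N.

yes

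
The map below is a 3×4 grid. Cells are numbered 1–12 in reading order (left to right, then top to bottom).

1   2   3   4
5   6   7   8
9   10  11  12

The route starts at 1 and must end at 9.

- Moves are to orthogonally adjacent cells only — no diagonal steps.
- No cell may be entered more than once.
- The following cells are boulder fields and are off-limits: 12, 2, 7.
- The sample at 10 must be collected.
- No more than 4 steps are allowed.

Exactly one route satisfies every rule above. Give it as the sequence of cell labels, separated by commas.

1, 5, 6, 10, 9

The 4-move cap with required stops at 10 leaves no slack for detours.
Route from 1: down to 5, right to 6, down to 10, left to 9 — 4 moves in all.
Check: all required cells visited; 4 ≤ 4 moves.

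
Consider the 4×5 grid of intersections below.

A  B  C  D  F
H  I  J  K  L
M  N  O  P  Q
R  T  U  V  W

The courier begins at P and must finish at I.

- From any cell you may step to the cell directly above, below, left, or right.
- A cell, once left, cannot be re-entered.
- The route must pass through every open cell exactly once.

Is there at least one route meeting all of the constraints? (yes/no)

yes

One route that works: P → K → D → F → L → Q → W → V → U → O → J → C → B → A → H → M → R → T → N → I.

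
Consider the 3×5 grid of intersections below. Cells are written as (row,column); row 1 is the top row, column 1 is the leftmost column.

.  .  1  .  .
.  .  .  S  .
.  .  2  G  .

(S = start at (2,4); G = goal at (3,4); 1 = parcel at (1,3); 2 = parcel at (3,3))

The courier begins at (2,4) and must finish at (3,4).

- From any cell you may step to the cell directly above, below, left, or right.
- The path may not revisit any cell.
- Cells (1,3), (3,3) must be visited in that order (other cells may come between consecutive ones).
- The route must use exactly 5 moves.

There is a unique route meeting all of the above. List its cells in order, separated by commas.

The waypoints must appear in the order (1,3), (3,3), with no cell reused.
Route from (2,4): up 1 to (1,4), left 1 to (1,3), down 2 to (3,3), right 1 to (3,4) — 5 moves in all.
Check: order respected (1 at step 2, 2 at step 4); 5 moves as required.

(2,4), (1,4), (1,3), (2,3), (3,3), (3,4)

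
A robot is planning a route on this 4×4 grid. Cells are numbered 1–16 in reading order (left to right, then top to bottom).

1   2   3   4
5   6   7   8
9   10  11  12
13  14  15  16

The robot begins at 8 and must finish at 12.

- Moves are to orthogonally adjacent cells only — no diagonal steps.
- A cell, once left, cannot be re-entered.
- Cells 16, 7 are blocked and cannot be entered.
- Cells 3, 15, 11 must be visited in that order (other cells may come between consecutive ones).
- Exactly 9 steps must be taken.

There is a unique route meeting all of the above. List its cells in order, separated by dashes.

The waypoints must appear in the order 3, 15, 11, with no cell reused.
Route from 8: up 1 to 4, left 2 to 2, down 3 to 14, right 1 to 15, up 1 to 11, right 1 to 12 — 9 moves in all.
Check: order respected (3 at step 2, 15 at step 7, 11 at step 8); 9 moves as required.

8 - 4 - 3 - 2 - 6 - 10 - 14 - 15 - 11 - 12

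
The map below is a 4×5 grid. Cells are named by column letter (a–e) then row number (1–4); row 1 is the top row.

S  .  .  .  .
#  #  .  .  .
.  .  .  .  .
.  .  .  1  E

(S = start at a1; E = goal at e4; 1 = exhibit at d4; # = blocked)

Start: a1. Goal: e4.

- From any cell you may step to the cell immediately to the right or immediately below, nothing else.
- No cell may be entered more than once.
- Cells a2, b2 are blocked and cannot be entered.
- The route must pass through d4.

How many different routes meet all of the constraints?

4

A right/down-only route from a1 to e4 makes exactly 3 down-moves and 4 right-moves in some order.
With no other constraints that would be C(7,3) = 35 routes.
Split at d4 and multiply the segment counts (each segment already excludes blocked cells): a1→d4: 4; d4→e4: 1; product = 4.
That gives 4 routes.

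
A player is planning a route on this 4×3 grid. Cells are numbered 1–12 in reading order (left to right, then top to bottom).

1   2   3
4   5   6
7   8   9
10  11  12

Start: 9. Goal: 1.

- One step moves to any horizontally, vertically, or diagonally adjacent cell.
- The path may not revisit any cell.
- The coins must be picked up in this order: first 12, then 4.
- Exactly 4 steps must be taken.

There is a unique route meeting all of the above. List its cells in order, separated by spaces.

9 12 8 4 1

The waypoints must appear in the order 12, 4, with no cell reused.
Route from 9: down to 12, 2× up-left (reaching 4), up to 1 — 4 moves in all.
Check: order respected (12 at step 1, 4 at step 3); 4 moves as required.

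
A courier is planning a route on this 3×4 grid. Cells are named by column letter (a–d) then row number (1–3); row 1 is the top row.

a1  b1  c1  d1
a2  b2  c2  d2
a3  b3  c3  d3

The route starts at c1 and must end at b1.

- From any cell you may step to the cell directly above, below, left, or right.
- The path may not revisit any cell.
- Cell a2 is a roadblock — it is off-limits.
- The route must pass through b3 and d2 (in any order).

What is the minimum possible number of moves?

7

Any route passes through b3 and d2 in some order between c1 and b1. Summing Manhattan distances along each leg and taking the cheapest ordering (c1 → d2 → b3 → b1) gives a lower bound of 2 + 3 + 2 = 7 moves.
A route of 7 moves achieves this: c1 → c2 → d2 → d3 → c3 → b3 → b2 → b1.
Since 7 matches the lower bound, it is optimal.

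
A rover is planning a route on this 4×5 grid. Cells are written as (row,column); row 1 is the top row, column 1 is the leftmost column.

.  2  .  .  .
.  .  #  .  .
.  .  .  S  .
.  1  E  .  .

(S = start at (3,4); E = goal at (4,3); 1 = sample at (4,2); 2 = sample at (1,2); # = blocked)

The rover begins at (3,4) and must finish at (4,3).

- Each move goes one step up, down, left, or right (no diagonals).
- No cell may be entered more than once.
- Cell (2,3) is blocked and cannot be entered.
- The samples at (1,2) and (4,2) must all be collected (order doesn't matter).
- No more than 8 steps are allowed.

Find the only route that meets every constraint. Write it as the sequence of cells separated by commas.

Any route must reach (1,2) and (4,2) and still end at (4,3) within 8 moves, so the order of the required stops is forced.
Route from (3,4): 2× up (reaching (1,4)), 2× left (reaching (1,2)), 3× down (reaching (4,2)), right to (4,3) — 8 moves in all.
Check: all required cells visited; 8 ≤ 8 moves.

(3,4), (2,4), (1,4), (1,3), (1,2), (2,2), (3,2), (4,2), (4,3)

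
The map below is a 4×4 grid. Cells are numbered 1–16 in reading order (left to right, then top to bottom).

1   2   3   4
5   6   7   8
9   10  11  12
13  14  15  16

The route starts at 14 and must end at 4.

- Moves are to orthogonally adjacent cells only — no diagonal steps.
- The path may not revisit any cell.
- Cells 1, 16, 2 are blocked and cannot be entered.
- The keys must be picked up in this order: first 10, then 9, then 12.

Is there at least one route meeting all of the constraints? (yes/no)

yes

One route that works: 14 → 10 → 9 → 5 → 6 → 7 → 11 → 12 → 8 → 4.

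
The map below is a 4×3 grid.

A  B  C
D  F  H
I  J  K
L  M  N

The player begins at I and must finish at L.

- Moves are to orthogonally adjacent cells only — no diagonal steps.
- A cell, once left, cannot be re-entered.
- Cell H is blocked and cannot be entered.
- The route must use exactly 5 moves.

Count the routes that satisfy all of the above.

2

Need simple routes of exactly 5 moves from I to L (Manhattan distance 1, so 2 moves are spent on a detour and 2 undoing it).
Enumerating: I D F J M L | I J K N M L.
That gives 2 routes.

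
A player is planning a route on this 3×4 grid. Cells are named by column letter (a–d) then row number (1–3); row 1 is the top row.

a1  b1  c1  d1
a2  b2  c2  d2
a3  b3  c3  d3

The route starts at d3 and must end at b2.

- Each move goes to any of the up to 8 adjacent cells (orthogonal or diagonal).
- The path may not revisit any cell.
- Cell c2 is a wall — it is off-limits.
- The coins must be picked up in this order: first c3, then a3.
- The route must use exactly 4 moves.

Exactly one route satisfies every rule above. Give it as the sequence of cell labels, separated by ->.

The waypoints must appear in the order c3, a3, with no cell reused.
Route from d3: left 3 to a3, up-right 1 to b2 — 4 moves in all.
Check: order respected (c3 at step 1, a3 at step 3); 4 moves as required.

d3 -> c3 -> b3 -> a3 -> b2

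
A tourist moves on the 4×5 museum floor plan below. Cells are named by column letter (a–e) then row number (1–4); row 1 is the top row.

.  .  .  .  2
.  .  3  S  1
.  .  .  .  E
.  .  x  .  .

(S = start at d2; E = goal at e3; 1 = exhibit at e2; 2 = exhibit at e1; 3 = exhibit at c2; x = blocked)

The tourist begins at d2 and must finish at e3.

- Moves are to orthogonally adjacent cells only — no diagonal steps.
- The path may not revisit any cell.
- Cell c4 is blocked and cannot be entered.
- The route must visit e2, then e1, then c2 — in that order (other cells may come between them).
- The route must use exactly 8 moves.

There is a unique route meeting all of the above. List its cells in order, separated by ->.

d2 -> e2 -> e1 -> d1 -> c1 -> c2 -> c3 -> d3 -> e3

The waypoints must appear in the order e2, e1, c2, with no cell reused.
Route from d2: right 1 to e2, up 1 to e1, left 2 to c1, down 2 to c3, right 2 to e3 — 8 moves in all.
Check: order respected (1 at step 1, 2 at step 2, 3 at step 5); 8 moves as required.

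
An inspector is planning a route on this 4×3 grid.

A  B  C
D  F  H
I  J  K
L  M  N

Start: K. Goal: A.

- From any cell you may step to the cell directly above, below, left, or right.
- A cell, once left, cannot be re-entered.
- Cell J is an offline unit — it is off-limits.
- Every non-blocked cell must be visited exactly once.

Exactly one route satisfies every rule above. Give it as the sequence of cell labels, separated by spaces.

K N M L I D F H C B A

Need to visit all 11 open cells exactly once, starting at K and ending at A.
Cell I has only two open neighbours (D and L), so the path must pass straight through it: one of those is the cell it's entered from and the other is where it exits.
Route from K: down to N, 2× left (reaching L), 2× up (reaching D), 2× right (reaching H), up to C, 2× left (reaching A) — 10 moves in all.
Check: all 11 open cells covered.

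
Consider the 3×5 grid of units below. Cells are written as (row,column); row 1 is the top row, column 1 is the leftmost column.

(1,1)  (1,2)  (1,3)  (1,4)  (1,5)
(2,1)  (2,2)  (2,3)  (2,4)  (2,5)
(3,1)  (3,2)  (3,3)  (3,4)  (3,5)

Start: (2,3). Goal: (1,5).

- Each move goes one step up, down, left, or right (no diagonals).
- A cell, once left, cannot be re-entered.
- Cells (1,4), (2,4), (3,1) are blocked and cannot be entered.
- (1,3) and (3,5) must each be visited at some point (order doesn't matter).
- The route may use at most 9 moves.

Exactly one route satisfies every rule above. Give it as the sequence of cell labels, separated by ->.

(2,3) -> (1,3) -> (1,2) -> (2,2) -> (3,2) -> (3,3) -> (3,4) -> (3,5) -> (2,5) -> (1,5)

The budget equals the shortest possible length, so every move has to be on a shortest route through the required cells.
Route from (2,3): up to (1,3), left to (1,2), 2× down (reaching (3,2)), 3× right (reaching (3,5)), 2× up (reaching (1,5)) — 9 moves in all.
Check: all required cells visited; 9 ≤ 9 moves.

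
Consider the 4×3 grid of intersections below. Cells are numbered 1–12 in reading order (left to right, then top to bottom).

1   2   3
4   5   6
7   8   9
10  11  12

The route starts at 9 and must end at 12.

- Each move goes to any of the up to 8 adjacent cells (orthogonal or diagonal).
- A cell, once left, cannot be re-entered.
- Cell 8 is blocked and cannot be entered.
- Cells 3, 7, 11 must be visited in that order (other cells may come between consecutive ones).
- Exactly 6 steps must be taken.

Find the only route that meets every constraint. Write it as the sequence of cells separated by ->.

The waypoints must appear in the order 3, 7, 11, with no cell reused.
Route from 9: up 2 to 3, down-left 2 to 7, down-right 1 to 11, right 1 to 12 — 6 moves in all.
Check: order respected (3 at step 2, 7 at step 4, 11 at step 5); 6 moves as required.

9 -> 6 -> 3 -> 5 -> 7 -> 11 -> 12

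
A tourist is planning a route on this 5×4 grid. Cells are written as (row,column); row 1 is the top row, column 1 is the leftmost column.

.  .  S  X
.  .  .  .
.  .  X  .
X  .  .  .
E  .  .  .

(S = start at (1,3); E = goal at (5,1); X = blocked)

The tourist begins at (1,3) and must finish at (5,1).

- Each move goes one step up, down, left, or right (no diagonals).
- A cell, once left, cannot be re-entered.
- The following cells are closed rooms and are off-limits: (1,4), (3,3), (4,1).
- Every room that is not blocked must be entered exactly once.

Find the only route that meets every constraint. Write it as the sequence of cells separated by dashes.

Need to visit all 17 open cells exactly once, starting at (1,3) and ending at (5,1).
Cell (1,1) has only two open neighbours ((2,1) and (1,2)), so the path must pass straight through it: one of those is the cell it's entered from and the other is where it exits.
Route from (1,3): left 2 to (1,1), down 2 to (3,1), right 1 to (3,2), up 1 to (2,2), right 2 to (2,4), down 3 to (5,4), left 1 to (5,3), up 1 to (4,3), left 1 to (4,2), down 1 to (5,2), left 1 to (5,1) — 16 moves in all.
Check: all 17 open cells covered.

(1,3) - (1,2) - (1,1) - (2,1) - (3,1) - (3,2) - (2,2) - (2,3) - (2,4) - (3,4) - (4,4) - (5,4) - (5,3) - (4,3) - (4,2) - (5,2) - (5,1)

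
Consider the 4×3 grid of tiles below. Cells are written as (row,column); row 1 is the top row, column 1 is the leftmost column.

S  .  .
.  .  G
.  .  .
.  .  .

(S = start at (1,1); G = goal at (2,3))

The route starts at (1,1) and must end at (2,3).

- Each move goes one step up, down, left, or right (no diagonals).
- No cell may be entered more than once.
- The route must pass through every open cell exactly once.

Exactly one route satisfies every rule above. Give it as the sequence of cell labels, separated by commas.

(1,1), (2,1), (3,1), (4,1), (4,2), (4,3), (3,3), (3,2), (2,2), (1,2), (1,3), (2,3)

Need to visit all 12 open cells exactly once, starting at (1,1) and ending at (2,3).
Cell (4,3) has only two open neighbours ((3,3) and (4,2)), so the path must pass straight through it: one of those is the cell it's entered from and the other is where it exits.
Route from (1,1): down 3 to (4,1), right 2 to (4,3), up 1 to (3,3), left 1 to (3,2), up 2 to (1,2), right 1 to (1,3), down 1 to (2,3) — 11 moves in all.
Check: all 12 open cells covered.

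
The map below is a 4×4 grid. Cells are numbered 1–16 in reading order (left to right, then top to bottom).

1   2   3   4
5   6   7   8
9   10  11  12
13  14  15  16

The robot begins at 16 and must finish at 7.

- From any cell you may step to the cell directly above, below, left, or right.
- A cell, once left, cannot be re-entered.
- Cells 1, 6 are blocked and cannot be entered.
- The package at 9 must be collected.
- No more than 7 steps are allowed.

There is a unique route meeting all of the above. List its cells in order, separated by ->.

The 7-move cap with required stops at 9 leaves no slack for detours.
Route from 16: 3× left (reaching 13), up to 9, 2× right (reaching 11), up to 7 — 7 moves in all.
Check: all required cells visited; 7 ≤ 7 moves.

16 -> 15 -> 14 -> 13 -> 9 -> 10 -> 11 -> 7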